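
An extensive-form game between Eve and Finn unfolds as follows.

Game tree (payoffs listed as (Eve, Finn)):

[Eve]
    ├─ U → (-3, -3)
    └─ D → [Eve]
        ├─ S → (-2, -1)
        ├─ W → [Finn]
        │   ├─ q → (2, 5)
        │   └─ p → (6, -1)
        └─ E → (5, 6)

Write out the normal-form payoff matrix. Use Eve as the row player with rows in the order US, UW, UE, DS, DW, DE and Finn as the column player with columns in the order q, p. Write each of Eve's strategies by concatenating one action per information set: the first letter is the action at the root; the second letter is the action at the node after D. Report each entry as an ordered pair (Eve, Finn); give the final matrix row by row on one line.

Row US: q→(-3,-3), p→(-3,-3)
Row UW: q→(-3,-3), p→(-3,-3)
Row UE: q→(-3,-3), p→(-3,-3)
Row DS: q→(-2,-1), p→(-2,-1)
Row DW: q→(2,5), p→(6,-1)
Row DE: q→(5,6), p→(5,6)

US: (-3,-3) (-3,-3) | UW: (-3,-3) (-3,-3) | UE: (-3,-3) (-3,-3) | DS: (-2,-1) (-2,-1) | DW: (2,5) (6,-1) | DE: (5,6) (5,6)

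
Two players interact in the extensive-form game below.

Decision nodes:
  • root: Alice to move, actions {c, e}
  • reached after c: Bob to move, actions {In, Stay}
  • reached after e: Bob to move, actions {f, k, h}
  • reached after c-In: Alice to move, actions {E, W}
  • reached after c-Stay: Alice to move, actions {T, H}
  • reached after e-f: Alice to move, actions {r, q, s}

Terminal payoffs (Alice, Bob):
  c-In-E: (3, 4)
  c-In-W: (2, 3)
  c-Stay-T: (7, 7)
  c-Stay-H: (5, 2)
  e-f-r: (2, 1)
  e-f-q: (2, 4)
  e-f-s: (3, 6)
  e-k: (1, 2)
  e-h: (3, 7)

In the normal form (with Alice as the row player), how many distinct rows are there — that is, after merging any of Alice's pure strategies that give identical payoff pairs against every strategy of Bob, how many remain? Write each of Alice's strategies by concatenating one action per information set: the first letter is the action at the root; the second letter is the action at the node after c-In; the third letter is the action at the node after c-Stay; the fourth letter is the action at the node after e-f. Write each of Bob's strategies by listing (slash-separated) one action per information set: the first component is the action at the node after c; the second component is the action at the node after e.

7

Alice has 24 pure strategies: cETr, cETq, cETs, cEHr, cEHq, cEHs, cWTr, cWTq, cWTs, cWHr, cWHq, cWHs, eETr, eETq, eETs, eEHr, eEHq, eEHs, eWTr, eWTq, eWTs, eWHr, eWHq, eWHs. Columns: In/f, In/k, In/h, Stay/f, Stay/k, Stay/h.
{cETr, cETq, cETs} → row (3,4) (3,4) (3,4) (7,7) (7,7) (7,7)
{cEHr, cEHq, cEHs} → row (3,4) (3,4) (3,4) (5,2) (5,2) (5,2)
{cWTr, cWTq, cWTs} → row (2,3) (2,3) (2,3) (7,7) (7,7) (7,7)
{cWHr, cWHq, cWHs} → row (2,3) (2,3) (2,3) (5,2) (5,2) (5,2)
{eETr, eEHr, eWTr, eWHr} → row (2,1) (1,2) (3,7) (2,1) (1,2) (3,7)
{eETq, eEHq, eWTq, eWHq} → row (2,4) (1,2) (3,7) (2,4) (1,2) (3,7)
{eETs, eEHs, eWTs, eWHs} → row (3,6) (1,2) (3,7) (3,6) (1,2) (3,7)
That's 7 distinct rows out of 24 strategies.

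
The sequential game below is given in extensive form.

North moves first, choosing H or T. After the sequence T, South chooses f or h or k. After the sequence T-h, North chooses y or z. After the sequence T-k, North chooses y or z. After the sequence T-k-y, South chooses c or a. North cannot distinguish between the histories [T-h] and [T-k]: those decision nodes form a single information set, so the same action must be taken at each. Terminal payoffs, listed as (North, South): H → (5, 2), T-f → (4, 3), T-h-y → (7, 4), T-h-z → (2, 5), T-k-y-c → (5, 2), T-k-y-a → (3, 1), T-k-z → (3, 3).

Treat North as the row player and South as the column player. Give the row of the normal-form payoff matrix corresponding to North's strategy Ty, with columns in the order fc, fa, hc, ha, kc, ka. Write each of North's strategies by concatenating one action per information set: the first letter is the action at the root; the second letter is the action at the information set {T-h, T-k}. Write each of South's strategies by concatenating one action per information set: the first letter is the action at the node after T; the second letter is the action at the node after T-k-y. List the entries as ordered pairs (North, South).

vs fc: North plays T → South plays f at [T] → (4, 3)
vs fa: North plays T → South plays f at [T] → (4, 3)
vs hc: North plays T → South plays h at [T] → North plays y at [T-h] → (7, 4)
vs ha: North plays T → South plays h at [T] → North plays y at [T-h] → (7, 4)
vs kc: North plays T → South plays k at [T] → North plays y at [T-k] → South plays c at [T-k-y] → (5, 2)
vs ka: North plays T → South plays k at [T] → North plays y at [T-k] → South plays a at [T-k-y] → (3, 1)

(4,3) (4,3) (7,4) (7,4) (5,2) (3,1)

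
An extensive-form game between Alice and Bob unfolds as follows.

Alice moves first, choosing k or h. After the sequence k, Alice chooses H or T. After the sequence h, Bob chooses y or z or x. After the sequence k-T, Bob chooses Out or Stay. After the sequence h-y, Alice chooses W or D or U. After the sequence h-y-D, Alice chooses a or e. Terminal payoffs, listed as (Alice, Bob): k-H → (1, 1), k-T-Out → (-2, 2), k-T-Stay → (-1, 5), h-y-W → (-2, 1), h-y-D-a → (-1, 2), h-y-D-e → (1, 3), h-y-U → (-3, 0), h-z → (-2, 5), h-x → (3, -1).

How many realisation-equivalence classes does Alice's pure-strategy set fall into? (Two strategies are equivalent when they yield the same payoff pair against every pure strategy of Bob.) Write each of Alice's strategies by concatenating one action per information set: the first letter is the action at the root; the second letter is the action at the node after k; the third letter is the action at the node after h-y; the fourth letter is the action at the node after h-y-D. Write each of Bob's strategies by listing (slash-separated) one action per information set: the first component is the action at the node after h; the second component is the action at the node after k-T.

Alice has 24 pure strategies: kHWa, kHWe, kHDa, kHDe, kHUa, kHUe, kTWa, kTWe, kTDa, kTDe, kTUa, kTUe, hHWa, hHWe, hHDa, hHDe, hHUa, hHUe, hTWa, hTWe, hTDa, hTDe, hTUa, hTUe. Columns: y/Out, y/Stay, z/Out, z/Stay, x/Out, x/Stay.
{kHWa, kHWe, kHDa, kHDe, kHUa, kHUe} → row (1,1) (1,1) (1,1) (1,1) (1,1) (1,1)
{kTWa, kTWe, kTDa, kTDe, kTUa, kTUe} → row (-2,2) (-1,5) (-2,2) (-1,5) (-2,2) (-1,5)
{hHWa, hHWe, hTWa, hTWe} → row (-2,1) (-2,1) (-2,5) (-2,5) (3,-1) (3,-1)
{hHDa, hTDa} → row (-1,2) (-1,2) (-2,5) (-2,5) (3,-1) (3,-1)
{hHDe, hTDe} → row (1,3) (1,3) (-2,5) (-2,5) (3,-1) (3,-1)
{hHUa, hHUe, hTUa, hTUe} → row (-3,0) (-3,0) (-2,5) (-2,5) (3,-1) (3,-1)
That's 6 distinct rows out of 24 strategies.

6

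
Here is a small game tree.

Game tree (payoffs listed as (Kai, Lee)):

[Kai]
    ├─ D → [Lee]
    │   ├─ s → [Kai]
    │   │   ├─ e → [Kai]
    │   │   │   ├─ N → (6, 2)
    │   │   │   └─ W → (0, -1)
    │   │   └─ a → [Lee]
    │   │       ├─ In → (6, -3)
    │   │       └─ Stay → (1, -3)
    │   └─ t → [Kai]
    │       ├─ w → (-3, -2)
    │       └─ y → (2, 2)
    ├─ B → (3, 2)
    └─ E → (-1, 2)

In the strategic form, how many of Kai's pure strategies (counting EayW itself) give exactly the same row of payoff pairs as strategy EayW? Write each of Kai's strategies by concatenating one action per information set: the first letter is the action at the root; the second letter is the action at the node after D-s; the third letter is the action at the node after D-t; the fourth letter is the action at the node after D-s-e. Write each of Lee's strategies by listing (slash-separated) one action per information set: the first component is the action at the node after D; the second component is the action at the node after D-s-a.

8

Row for EayW (columns s/In, s/Stay, t/In, t/Stay): (-1,2) (-1,2) (-1,2) (-1,2).
Under EayW, Kai's choice at the node after D-s and at the node after D-t and at the node after D-s-e can never be reached regardless of what Lee does, so varying those choices leaves every outcome unchanged.
Holding the reachable choices fixed and varying the unreachable ones freely already gives 2 × 2 × 2 = 8 equivalent strategies.
No other strategy reproduces this row, so those 8 are the full class: EewN, EewW, EeyN, EeyW, EawN, EawW, EayN, EayW.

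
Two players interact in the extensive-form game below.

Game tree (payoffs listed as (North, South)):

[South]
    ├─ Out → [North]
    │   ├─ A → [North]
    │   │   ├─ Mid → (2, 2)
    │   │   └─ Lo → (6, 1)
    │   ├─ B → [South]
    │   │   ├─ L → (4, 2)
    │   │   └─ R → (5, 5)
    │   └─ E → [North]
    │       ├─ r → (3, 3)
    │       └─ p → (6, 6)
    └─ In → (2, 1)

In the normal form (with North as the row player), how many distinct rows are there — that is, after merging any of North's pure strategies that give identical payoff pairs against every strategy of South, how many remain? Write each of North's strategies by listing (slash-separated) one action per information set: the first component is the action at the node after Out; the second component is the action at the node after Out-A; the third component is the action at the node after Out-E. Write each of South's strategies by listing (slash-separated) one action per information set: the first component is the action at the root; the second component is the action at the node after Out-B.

5

North has 12 pure strategies: A/Mid/r, A/Mid/p, A/Lo/r, A/Lo/p, B/Mid/r, B/Mid/p, B/Lo/r, B/Lo/p, E/Mid/r, E/Mid/p, E/Lo/r, E/Lo/p. Columns: Out/L, Out/R, In/L, In/R.
{A/Mid/r, A/Mid/p} → row (2,2) (2,2) (2,1) (2,1)
{A/Lo/r, A/Lo/p} → row (6,1) (6,1) (2,1) (2,1)
{B/Mid/r, B/Mid/p, B/Lo/r, B/Lo/p} → row (4,2) (5,5) (2,1) (2,1)
{E/Mid/r, E/Lo/r} → row (3,3) (3,3) (2,1) (2,1)
{E/Mid/p, E/Lo/p} → row (6,6) (6,6) (2,1) (2,1)
That's 5 distinct rows out of 12 strategies.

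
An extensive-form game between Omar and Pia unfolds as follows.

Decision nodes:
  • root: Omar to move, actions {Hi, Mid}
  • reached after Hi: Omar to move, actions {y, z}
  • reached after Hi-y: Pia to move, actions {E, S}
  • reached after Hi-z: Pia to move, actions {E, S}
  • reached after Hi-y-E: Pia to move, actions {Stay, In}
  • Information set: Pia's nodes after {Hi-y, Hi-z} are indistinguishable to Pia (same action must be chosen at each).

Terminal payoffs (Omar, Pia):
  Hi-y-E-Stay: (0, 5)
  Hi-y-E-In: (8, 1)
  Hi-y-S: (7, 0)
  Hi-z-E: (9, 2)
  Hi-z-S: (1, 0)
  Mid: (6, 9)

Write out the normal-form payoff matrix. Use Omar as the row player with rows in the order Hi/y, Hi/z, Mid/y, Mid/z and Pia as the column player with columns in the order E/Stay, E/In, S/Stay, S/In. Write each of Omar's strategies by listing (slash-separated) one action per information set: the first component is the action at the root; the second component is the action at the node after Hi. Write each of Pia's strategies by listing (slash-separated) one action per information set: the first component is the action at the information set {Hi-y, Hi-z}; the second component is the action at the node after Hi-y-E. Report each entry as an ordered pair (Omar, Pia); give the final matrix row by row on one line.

        E/Stay     E/In   S/Stay     S/In
 Hi/y    (0,5)    (8,1)    (7,0)    (7,0)
 Hi/z    (9,2)    (9,2)    (1,0)    (1,0)
Mid/y    (6,9)    (6,9)    (6,9)    (6,9)
Mid/z    (6,9)    (6,9)    (6,9)    (6,9)

Hi/y: (0,5) (8,1) (7,0) (7,0) | Hi/z: (9,2) (9,2) (1,0) (1,0) | Mid/y: (6,9) (6,9) (6,9) (6,9) | Mid/z: (6,9) (6,9) (6,9) (6,9)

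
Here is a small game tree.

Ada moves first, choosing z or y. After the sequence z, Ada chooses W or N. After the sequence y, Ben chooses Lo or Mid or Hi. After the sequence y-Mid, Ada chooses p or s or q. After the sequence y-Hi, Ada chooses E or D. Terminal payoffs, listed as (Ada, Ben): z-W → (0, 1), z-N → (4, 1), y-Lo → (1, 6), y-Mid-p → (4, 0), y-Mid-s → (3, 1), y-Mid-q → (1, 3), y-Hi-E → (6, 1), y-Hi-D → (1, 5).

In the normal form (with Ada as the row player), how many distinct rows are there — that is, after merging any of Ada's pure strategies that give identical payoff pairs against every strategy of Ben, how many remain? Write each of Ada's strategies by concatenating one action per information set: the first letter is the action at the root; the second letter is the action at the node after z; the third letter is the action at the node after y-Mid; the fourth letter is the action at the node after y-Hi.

Ada has 24 pure strategies: zWpE, zWpD, zWsE, zWsD, zWqE, zWqD, zNpE, zNpD, zNsE, zNsD, zNqE, zNqD, yWpE, yWpD, yWsE, yWsD, yWqE, yWqD, yNpE, yNpD, yNsE, yNsD, yNqE, yNqD. Columns: Lo, Mid, Hi.
{zWpE, zWpD, zWsE, zWsD, zWqE, zWqD} → row (0,1) (0,1) (0,1)
{zNpE, zNpD, zNsE, zNsD, zNqE, zNqD} → row (4,1) (4,1) (4,1)
{yWpE, yNpE} → row (1,6) (4,0) (6,1)
{yWpD, yNpD} → row (1,6) (4,0) (1,5)
{yWsE, yNsE} → row (1,6) (3,1) (6,1)
{yWsD, yNsD} → row (1,6) (3,1) (1,5)
{yWqE, yNqE} → row (1,6) (1,3) (6,1)
{yWqD, yNqD} → row (1,6) (1,3) (1,5)
That's 8 distinct rows out of 24 strategies.

8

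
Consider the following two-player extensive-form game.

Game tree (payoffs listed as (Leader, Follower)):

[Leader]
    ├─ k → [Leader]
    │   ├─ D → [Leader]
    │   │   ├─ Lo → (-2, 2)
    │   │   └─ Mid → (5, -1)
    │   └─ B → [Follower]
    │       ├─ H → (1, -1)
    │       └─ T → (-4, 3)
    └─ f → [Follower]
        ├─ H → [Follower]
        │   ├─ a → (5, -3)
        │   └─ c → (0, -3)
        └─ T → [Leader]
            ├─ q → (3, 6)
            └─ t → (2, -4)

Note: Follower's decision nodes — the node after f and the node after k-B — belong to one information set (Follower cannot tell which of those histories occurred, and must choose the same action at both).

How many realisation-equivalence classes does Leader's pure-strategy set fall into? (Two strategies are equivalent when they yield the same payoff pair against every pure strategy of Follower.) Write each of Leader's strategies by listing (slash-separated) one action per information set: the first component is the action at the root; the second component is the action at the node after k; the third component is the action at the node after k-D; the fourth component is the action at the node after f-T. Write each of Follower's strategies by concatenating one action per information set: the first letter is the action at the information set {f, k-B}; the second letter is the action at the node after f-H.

Leader has 16 pure strategies: k/D/Lo/q, k/D/Lo/t, k/D/Mid/q, k/D/Mid/t, k/B/Lo/q, k/B/Lo/t, k/B/Mid/q, k/B/Mid/t, f/D/Lo/q, f/D/Lo/t, f/D/Mid/q, f/D/Mid/t, f/B/Lo/q, f/B/Lo/t, f/B/Mid/q, f/B/Mid/t. Columns: Ha, Hc, Ta, Tc.
{k/D/Lo/q, k/D/Lo/t} → row (-2,2) (-2,2) (-2,2) (-2,2)
{k/D/Mid/q, k/D/Mid/t} → row (5,-1) (5,-1) (5,-1) (5,-1)
{k/B/Lo/q, k/B/Lo/t, k/B/Mid/q, k/B/Mid/t} → row (1,-1) (1,-1) (-4,3) (-4,3)
{f/D/Lo/q, f/D/Mid/q, f/B/Lo/q, f/B/Mid/q} → row (5,-3) (0,-3) (3,6) (3,6)
{f/D/Lo/t, f/D/Mid/t, f/B/Lo/t, f/B/Mid/t} → row (5,-3) (0,-3) (2,-4) (2,-4)
That's 5 distinct rows out of 16 strategies.

5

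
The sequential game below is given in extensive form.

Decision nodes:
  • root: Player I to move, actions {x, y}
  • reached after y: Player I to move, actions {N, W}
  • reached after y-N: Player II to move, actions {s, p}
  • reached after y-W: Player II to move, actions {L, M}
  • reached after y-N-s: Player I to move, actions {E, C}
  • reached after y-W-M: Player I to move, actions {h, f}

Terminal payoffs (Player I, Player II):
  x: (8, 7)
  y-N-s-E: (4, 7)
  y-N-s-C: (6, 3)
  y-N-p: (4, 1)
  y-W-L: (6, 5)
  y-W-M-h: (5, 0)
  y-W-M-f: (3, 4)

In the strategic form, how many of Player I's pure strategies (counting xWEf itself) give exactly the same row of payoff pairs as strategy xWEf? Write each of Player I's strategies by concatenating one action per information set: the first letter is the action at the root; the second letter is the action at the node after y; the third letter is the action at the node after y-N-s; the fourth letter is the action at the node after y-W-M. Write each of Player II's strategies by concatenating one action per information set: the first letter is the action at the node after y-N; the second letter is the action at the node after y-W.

Row for xWEf (columns sL, sM, pL, pM): (8,7) (8,7) (8,7) (8,7).
Under xWEf, Player I's choice at the node after y and at the node after y-N-s and at the node after y-W-M can never be reached regardless of what Player II does, so varying those choices leaves every outcome unchanged.
Holding the reachable choices fixed and varying the unreachable ones freely already gives 2 × 2 × 2 = 8 equivalent strategies.
No other strategy reproduces this row, so those 8 are the full class: xNEh, xNEf, xNCh, xNCf, xWEh, xWEf, xWCh, xWCf.

8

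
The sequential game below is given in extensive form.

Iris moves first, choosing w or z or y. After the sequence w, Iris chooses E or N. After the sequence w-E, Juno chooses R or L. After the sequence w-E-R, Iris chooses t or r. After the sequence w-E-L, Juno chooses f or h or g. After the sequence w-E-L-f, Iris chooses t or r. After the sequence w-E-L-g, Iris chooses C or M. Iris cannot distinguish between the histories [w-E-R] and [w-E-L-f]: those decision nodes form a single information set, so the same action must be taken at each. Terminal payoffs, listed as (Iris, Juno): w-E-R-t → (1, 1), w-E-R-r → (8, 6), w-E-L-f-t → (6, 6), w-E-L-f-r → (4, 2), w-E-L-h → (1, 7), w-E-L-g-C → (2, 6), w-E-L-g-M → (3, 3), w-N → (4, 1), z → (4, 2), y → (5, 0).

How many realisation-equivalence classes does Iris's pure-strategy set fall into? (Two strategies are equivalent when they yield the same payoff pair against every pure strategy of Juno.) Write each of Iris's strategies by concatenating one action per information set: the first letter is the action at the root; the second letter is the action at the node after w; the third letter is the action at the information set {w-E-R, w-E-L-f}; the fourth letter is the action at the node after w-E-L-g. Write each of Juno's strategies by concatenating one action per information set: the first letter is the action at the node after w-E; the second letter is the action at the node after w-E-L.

7

Iris has 24 pure strategies: wEtC, wEtM, wErC, wErM, wNtC, wNtM, wNrC, wNrM, zEtC, zEtM, zErC, zErM, zNtC, zNtM, zNrC, zNrM, yEtC, yEtM, yErC, yErM, yNtC, yNtM, yNrC, yNrM. Columns: Rf, Rh, Rg, Lf, Lh, Lg.
{wEtC} → row (1,1) (1,1) (1,1) (6,6) (1,7) (2,6)
{wEtM} → row (1,1) (1,1) (1,1) (6,6) (1,7) (3,3)
{wErC} → row (8,6) (8,6) (8,6) (4,2) (1,7) (2,6)
{wErM} → row (8,6) (8,6) (8,6) (4,2) (1,7) (3,3)
{wNtC, wNtM, wNrC, wNrM} → row (4,1) (4,1) (4,1) (4,1) (4,1) (4,1)
{zEtC, zEtM, zErC, zErM, zNtC, zNtM, zNrC, zNrM} → row (4,2) (4,2) (4,2) (4,2) (4,2) (4,2)
{yEtC, yEtM, yErC, yErM, yNtC, yNtM, yNrC, yNrM} → row (5,0) (5,0) (5,0) (5,0) (5,0) (5,0)
That's 7 distinct rows out of 24 strategies.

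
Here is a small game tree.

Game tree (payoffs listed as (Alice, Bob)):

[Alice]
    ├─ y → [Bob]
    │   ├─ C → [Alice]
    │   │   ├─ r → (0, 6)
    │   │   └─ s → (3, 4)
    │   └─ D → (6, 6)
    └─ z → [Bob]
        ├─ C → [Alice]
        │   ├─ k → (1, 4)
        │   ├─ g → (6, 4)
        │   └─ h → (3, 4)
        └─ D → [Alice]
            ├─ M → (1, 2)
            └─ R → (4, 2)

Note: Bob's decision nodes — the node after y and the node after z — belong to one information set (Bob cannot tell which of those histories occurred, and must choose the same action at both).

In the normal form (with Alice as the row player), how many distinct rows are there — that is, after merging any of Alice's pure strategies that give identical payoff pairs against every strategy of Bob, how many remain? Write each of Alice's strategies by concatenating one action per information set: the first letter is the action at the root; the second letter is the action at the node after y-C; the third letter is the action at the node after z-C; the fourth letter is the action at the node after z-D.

Alice has 24 pure strategies: yrkM, yrkR, yrgM, yrgR, yrhM, yrhR, yskM, yskR, ysgM, ysgR, yshM, yshR, zrkM, zrkR, zrgM, zrgR, zrhM, zrhR, zskM, zskR, zsgM, zsgR, zshM, zshR. Columns: C, D.
{yrkM, yrkR, yrgM, yrgR, yrhM, yrhR} → row (0,6) (6,6)
{yskM, yskR, ysgM, ysgR, yshM, yshR} → row (3,4) (6,6)
{zrkM, zskM} → row (1,4) (1,2)
{zrkR, zskR} → row (1,4) (4,2)
{zrgM, zsgM} → row (6,4) (1,2)
{zrgR, zsgR} → row (6,4) (4,2)
{zrhM, zshM} → row (3,4) (1,2)
{zrhR, zshR} → row (3,4) (4,2)
That's 8 distinct rows out of 24 strategies.

8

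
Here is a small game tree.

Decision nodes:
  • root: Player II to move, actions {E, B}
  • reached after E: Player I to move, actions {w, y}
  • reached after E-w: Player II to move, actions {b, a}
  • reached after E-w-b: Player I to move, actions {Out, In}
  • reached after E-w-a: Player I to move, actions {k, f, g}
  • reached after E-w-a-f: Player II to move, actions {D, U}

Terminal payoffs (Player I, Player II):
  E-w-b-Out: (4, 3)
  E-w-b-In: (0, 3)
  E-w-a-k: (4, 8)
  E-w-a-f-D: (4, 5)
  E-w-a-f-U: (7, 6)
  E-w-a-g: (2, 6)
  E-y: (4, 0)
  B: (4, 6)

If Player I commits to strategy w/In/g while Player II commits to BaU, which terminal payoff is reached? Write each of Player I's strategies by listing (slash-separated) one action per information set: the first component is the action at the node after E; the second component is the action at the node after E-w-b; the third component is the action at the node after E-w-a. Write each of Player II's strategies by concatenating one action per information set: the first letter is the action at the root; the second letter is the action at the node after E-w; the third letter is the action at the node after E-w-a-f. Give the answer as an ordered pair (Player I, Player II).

Trace the play path from the root:
  Player II plays B
→ terminal payoff (4, 6).
(Player I's choice at the node after E is never reached on this path, so it doesn't affect the outcome.)

(4, 6)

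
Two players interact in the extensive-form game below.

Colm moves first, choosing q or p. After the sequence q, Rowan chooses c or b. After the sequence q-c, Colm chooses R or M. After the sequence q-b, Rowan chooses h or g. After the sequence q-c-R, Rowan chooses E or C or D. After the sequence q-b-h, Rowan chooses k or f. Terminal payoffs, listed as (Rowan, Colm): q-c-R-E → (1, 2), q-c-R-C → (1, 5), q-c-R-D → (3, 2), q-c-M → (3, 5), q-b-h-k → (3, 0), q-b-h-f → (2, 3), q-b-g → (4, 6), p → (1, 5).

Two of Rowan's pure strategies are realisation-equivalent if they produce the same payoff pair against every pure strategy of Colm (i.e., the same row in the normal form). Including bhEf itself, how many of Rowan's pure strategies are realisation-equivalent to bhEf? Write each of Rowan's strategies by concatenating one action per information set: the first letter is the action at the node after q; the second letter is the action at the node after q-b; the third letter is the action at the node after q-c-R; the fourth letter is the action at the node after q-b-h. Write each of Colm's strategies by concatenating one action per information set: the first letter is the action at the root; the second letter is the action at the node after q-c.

Row for bhEf (columns qR, qM, pR, pM): (2,3) (2,3) (1,5) (1,5).
Under bhEf, Rowan's choice at the node after q-c-R can never be reached regardless of what Colm does, so varying those choices leaves every outcome unchanged.
Holding the reachable choices fixed and varying the unreachable one freely already gives 3 equivalent strategies.
No other strategy reproduces this row, so those 3 are the full class: bhEf, bhCf, bhDf.

3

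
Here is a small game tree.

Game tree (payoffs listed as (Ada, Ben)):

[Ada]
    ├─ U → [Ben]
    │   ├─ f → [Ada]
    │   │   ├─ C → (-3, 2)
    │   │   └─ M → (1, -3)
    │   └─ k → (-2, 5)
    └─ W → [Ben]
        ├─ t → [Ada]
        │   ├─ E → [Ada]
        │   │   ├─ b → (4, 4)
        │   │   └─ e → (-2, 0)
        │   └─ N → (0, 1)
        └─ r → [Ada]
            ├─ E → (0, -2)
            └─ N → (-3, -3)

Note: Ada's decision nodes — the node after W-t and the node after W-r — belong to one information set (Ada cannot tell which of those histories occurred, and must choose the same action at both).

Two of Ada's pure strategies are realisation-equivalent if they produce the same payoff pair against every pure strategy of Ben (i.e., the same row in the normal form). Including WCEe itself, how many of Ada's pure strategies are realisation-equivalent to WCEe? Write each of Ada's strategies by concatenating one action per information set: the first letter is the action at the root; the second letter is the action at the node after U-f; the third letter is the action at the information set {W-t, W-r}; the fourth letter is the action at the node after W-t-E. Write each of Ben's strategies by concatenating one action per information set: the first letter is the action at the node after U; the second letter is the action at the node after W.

Row for WCEe (columns ft, fr, kt, kr): (-2,0) (0,-2) (-2,0) (0,-2).
Under WCEe, Ada's choice at the node after U-f can never be reached regardless of what Ben does, so varying those choices leaves every outcome unchanged.
Holding the reachable choices fixed and varying the unreachable one freely already gives 2 equivalent strategies.
No other strategy reproduces this row, so those 2 are the full class: WCEe, WMEe.

2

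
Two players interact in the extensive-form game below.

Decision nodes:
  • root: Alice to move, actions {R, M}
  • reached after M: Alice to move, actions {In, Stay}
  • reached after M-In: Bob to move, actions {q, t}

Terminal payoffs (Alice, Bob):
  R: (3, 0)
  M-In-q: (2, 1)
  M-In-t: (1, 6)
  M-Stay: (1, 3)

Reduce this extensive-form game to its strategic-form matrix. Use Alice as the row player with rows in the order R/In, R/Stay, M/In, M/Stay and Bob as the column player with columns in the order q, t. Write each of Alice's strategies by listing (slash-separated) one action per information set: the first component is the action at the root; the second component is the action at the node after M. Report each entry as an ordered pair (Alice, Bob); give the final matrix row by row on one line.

              q        t
  R/In    (3,0)    (3,0)
R/Stay    (3,0)    (3,0)
  M/In    (2,1)    (1,6)
M/Stay    (1,3)    (1,3)

R/In: (3,0) (3,0) | R/Stay: (3,0) (3,0) | M/In: (2,1) (1,6) | M/Stay: (1,3) (1,3)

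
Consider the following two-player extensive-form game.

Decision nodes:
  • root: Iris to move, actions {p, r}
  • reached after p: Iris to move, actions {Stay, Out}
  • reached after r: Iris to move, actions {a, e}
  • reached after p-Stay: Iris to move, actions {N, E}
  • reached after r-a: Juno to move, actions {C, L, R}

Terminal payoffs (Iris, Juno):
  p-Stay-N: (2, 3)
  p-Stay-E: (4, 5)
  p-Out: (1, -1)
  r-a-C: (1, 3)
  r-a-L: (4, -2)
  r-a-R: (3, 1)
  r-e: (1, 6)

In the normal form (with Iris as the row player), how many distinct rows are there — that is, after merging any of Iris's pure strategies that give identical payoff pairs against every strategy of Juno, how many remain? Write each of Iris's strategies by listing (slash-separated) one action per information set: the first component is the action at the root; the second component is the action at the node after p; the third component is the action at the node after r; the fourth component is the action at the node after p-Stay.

5

Iris has 16 pure strategies: p/Stay/a/N, p/Stay/a/E, p/Stay/e/N, p/Stay/e/E, p/Out/a/N, p/Out/a/E, p/Out/e/N, p/Out/e/E, r/Stay/a/N, r/Stay/a/E, r/Stay/e/N, r/Stay/e/E, r/Out/a/N, r/Out/a/E, r/Out/e/N, r/Out/e/E. Columns: C, L, R.
{p/Stay/a/N, p/Stay/e/N} → row (2,3) (2,3) (2,3)
{p/Stay/a/E, p/Stay/e/E} → row (4,5) (4,5) (4,5)
{p/Out/a/N, p/Out/a/E, p/Out/e/N, p/Out/e/E} → row (1,-1) (1,-1) (1,-1)
{r/Stay/a/N, r/Stay/a/E, r/Out/a/N, r/Out/a/E} → row (1,3) (4,-2) (3,1)
{r/Stay/e/N, r/Stay/e/E, r/Out/e/N, r/Out/e/E} → row (1,6) (1,6) (1,6)
That's 5 distinct rows out of 16 strategies.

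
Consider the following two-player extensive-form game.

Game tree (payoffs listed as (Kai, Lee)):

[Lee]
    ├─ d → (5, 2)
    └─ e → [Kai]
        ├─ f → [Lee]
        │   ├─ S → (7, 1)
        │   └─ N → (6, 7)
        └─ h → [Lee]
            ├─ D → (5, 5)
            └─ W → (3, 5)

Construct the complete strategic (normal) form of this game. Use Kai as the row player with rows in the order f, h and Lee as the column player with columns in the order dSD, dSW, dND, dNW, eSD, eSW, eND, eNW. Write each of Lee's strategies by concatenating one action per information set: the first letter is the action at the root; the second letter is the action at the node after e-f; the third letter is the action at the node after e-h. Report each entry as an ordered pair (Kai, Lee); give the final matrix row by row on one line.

          dSD      dSW      dND      dNW      eSD      eSW      eND      eNW
   f    (5,2)    (5,2)    (5,2)    (5,2)    (7,1)    (7,1)    (6,7)    (6,7)
   h    (5,2)    (5,2)    (5,2)    (5,2)    (5,5)    (3,5)    (5,5)    (3,5)

f: (5,2) (5,2) (5,2) (5,2) (7,1) (7,1) (6,7) (6,7) | h: (5,2) (5,2) (5,2) (5,2) (5,5) (3,5) (5,5) (3,5)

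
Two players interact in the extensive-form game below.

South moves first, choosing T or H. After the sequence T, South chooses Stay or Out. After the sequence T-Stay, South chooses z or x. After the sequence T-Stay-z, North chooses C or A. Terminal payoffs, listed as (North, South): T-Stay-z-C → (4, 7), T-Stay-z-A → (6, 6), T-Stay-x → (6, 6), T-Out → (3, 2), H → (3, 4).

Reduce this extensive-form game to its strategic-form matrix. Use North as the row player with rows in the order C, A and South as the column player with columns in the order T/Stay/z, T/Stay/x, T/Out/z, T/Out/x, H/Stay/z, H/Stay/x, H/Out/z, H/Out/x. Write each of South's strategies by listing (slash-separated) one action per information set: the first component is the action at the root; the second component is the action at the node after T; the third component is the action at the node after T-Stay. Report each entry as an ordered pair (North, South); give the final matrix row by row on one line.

      T/Stay/z  T/Stay/x  T/Out/z  T/Out/x  H/Stay/z  H/Stay/x  H/Out/z  H/Out/x
   C    (4,7)    (6,6)    (3,2)    (3,2)    (3,4)    (3,4)    (3,4)    (3,4)
   A    (6,6)    (6,6)    (3,2)    (3,2)    (3,4)    (3,4)    (3,4)    (3,4)

C: (4,7) (6,6) (3,2) (3,2) (3,4) (3,4) (3,4) (3,4) | A: (6,6) (6,6) (3,2) (3,2) (3,4) (3,4) (3,4) (3,4)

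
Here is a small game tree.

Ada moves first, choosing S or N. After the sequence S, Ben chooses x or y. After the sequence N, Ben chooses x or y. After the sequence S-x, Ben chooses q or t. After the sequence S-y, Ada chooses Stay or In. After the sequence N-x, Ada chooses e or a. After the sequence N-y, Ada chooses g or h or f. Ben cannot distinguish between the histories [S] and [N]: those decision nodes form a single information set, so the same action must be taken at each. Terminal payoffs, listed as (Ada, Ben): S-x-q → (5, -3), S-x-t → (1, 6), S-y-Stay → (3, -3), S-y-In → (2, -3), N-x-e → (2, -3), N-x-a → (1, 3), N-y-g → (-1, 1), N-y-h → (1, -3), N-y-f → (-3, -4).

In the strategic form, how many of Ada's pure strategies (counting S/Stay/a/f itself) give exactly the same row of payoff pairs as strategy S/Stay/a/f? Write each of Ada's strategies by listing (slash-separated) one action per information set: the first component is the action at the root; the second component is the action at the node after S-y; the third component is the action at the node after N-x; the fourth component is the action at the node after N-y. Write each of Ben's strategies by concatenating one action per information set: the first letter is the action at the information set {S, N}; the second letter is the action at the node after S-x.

6

Row for S/Stay/a/f (columns xq, xt, yq, yt): (5,-3) (1,6) (3,-3) (3,-3).
Under S/Stay/a/f, Ada's choice at the node after N-x and at the node after N-y can never be reached regardless of what Ben does, so varying those choices leaves every outcome unchanged.
Holding the reachable choices fixed and varying the unreachable ones freely already gives 2 × 3 = 6 equivalent strategies.
No other strategy reproduces this row, so those 6 are the full class: S/Stay/e/g, S/Stay/e/h, S/Stay/e/f, S/Stay/a/g, S/Stay/a/h, S/Stay/a/f.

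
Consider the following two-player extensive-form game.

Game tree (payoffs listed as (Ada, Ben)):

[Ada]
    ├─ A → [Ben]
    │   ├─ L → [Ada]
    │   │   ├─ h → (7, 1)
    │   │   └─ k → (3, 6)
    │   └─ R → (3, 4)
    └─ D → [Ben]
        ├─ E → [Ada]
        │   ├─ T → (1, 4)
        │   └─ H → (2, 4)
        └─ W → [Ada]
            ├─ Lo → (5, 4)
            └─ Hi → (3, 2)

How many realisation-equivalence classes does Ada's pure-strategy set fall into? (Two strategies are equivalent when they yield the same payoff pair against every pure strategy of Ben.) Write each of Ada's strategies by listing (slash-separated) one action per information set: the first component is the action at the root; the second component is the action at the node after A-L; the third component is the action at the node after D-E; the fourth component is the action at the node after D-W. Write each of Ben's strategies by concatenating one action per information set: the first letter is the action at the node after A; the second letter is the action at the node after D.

6

Ada has 16 pure strategies: A/h/T/Lo, A/h/T/Hi, A/h/H/Lo, A/h/H/Hi, A/k/T/Lo, A/k/T/Hi, A/k/H/Lo, A/k/H/Hi, D/h/T/Lo, D/h/T/Hi, D/h/H/Lo, D/h/H/Hi, D/k/T/Lo, D/k/T/Hi, D/k/H/Lo, D/k/H/Hi. Columns: LE, LW, RE, RW.
{A/h/T/Lo, A/h/T/Hi, A/h/H/Lo, A/h/H/Hi} → row (7,1) (7,1) (3,4) (3,4)
{A/k/T/Lo, A/k/T/Hi, A/k/H/Lo, A/k/H/Hi} → row (3,6) (3,6) (3,4) (3,4)
{D/h/T/Lo, D/k/T/Lo} → row (1,4) (5,4) (1,4) (5,4)
{D/h/T/Hi, D/k/T/Hi} → row (1,4) (3,2) (1,4) (3,2)
{D/h/H/Lo, D/k/H/Lo} → row (2,4) (5,4) (2,4) (5,4)
{D/h/H/Hi, D/k/H/Hi} → row (2,4) (3,2) (2,4) (3,2)
That's 6 distinct rows out of 16 strategies.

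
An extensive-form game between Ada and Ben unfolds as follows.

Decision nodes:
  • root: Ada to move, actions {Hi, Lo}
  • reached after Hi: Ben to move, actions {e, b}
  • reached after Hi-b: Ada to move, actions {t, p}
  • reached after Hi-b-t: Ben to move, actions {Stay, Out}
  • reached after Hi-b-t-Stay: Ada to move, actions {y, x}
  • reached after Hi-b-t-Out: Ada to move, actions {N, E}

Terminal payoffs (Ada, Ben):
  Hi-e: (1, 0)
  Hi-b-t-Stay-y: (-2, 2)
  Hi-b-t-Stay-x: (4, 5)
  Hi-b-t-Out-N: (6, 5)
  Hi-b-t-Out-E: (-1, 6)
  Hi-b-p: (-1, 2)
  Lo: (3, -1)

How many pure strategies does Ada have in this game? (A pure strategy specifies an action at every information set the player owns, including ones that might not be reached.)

16

Ada owns the root with actions {Hi, Lo} — two choices.
Ada owns the node after Hi-b with actions {t, p} — two choices.
Ada owns the node after Hi-b-t-Stay with actions {y, x} — two choices.
Ada owns the node after Hi-b-t-Out with actions {N, E} — two choices.
A pure strategy fixes one action at each information set independently, so the count is the product 2 × 2 × 2 × 2 = 16.
(For reference, Ben has 4 pure strategies, giving a 16×4 normal-form matrix.)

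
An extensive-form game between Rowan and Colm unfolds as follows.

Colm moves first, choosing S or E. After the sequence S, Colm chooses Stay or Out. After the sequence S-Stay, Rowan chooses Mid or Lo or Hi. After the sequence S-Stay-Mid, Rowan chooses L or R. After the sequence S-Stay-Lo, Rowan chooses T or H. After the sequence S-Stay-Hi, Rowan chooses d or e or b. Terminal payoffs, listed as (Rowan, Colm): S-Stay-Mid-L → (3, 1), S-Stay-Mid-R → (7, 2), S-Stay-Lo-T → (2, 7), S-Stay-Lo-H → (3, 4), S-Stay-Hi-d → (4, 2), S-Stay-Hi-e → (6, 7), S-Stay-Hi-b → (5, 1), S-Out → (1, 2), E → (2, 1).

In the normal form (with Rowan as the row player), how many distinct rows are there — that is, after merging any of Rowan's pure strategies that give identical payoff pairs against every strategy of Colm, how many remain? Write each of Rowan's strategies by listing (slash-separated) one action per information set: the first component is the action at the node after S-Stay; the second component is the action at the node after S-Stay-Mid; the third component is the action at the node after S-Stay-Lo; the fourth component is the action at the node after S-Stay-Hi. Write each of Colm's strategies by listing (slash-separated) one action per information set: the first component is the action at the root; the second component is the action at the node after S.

Rowan has 36 pure strategies: Mid/L/T/d, Mid/L/T/e, Mid/L/T/b, Mid/L/H/d, Mid/L/H/e, Mid/L/H/b, Mid/R/T/d, Mid/R/T/e, Mid/R/T/b, Mid/R/H/d, Mid/R/H/e, Mid/R/H/b, Lo/L/T/d, Lo/L/T/e, Lo/L/T/b, Lo/L/H/d, Lo/L/H/e, Lo/L/H/b, Lo/R/T/d, Lo/R/T/e, Lo/R/T/b, Lo/R/H/d, Lo/R/H/e, Lo/R/H/b, Hi/L/T/d, Hi/L/T/e, Hi/L/T/b, Hi/L/H/d, Hi/L/H/e, Hi/L/H/b, Hi/R/T/d, Hi/R/T/e, Hi/R/T/b, Hi/R/H/d, Hi/R/H/e, Hi/R/H/b. Columns: S/Stay, S/Out, E/Stay, E/Out.
{Mid/L/T/d, Mid/L/T/e, Mid/L/T/b, Mid/L/H/d, Mid/L/H/e, Mid/L/H/b} → row (3,1) (1,2) (2,1) (2,1)
{Mid/R/T/d, Mid/R/T/e, Mid/R/T/b, Mid/R/H/d, Mid/R/H/e, Mid/R/H/b} → row (7,2) (1,2) (2,1) (2,1)
{Lo/L/T/d, Lo/L/T/e, Lo/L/T/b, Lo/R/T/d, Lo/R/T/e, Lo/R/T/b} → row (2,7) (1,2) (2,1) (2,1)
{Lo/L/H/d, Lo/L/H/e, Lo/L/H/b, Lo/R/H/d, Lo/R/H/e, Lo/R/H/b} → row (3,4) (1,2) (2,1) (2,1)
{Hi/L/T/d, Hi/L/H/d, Hi/R/T/d, Hi/R/H/d} → row (4,2) (1,2) (2,1) (2,1)
{Hi/L/T/e, Hi/L/H/e, Hi/R/T/e, Hi/R/H/e} → row (6,7) (1,2) (2,1) (2,1)
{Hi/L/T/b, Hi/L/H/b, Hi/R/T/b, Hi/R/H/b} → row (5,1) (1,2) (2,1) (2,1)
That's 7 distinct rows out of 36 strategies.

7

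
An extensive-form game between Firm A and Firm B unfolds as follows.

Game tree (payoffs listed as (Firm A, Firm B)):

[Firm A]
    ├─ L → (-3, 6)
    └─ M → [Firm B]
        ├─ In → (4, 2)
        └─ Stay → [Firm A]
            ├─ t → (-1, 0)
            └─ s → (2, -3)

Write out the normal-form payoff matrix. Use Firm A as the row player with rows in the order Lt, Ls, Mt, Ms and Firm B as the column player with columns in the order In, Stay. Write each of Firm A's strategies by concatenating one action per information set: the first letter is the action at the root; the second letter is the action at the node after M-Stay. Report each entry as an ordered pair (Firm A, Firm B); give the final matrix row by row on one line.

Lt: (-3,6) (-3,6) | Ls: (-3,6) (-3,6) | Mt: (4,2) (-1,0) | Ms: (4,2) (2,-3)

Row Lt: In→(-3,6), Stay→(-3,6)
Row Ls: In→(-3,6), Stay→(-3,6)
Row Mt: In→(4,2), Stay→(-1,0)
Row Ms: In→(4,2), Stay→(2,-3)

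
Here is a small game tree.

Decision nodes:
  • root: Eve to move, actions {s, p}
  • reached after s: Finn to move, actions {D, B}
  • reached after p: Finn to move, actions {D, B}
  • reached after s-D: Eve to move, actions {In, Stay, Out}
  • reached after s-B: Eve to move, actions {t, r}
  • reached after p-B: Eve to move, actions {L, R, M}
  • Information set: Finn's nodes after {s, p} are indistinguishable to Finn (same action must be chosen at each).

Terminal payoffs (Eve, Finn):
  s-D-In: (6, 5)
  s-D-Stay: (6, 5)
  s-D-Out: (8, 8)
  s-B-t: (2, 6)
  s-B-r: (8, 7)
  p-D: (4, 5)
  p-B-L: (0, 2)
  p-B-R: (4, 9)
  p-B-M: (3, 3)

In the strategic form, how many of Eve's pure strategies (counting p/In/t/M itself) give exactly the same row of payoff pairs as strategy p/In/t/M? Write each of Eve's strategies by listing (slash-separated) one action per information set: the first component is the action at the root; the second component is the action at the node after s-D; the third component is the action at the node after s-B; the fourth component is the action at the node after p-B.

Row for p/In/t/M (columns D, B): (4,5) (3,3).
Under p/In/t/M, Eve's choice at the node after s-D and at the node after s-B can never be reached regardless of what Finn does, so varying those choices leaves every outcome unchanged.
Holding the reachable choices fixed and varying the unreachable ones freely already gives 3 × 2 = 6 equivalent strategies.
No other strategy reproduces this row, so those 6 are the full class: p/In/t/M, p/In/r/M, p/Stay/t/M, p/Stay/r/M, p/Out/t/M, p/Out/r/M.

6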